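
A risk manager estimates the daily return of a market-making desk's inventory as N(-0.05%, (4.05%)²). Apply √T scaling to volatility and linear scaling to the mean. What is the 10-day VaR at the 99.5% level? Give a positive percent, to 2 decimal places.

33.49%

At 99.5%, z = 2.576.
σ_{10d} = 4.05% × √10 = 12.807%; μ_{10d} = 10 × -0.05% = -0.500%.
VaR = −(-0.500%) + 2.576 × 12.807% = 33.491%.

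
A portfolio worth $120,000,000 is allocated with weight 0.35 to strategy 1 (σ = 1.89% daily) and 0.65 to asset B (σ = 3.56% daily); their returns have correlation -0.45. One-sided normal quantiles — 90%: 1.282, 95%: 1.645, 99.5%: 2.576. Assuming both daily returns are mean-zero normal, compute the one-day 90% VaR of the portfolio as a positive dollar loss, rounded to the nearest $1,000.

$3,232,000

σ_p² = 0.35²·1.89² + 0.65²·3.56² + 2·-0.45·0.35·0.65·1.89·3.56 = 4.4145 (%²).
σ_p = √4.4145 = 2.101%.
VaR = 1.282 × 2.101% = 2.693%; on $120,000,000 that is $3,231,600.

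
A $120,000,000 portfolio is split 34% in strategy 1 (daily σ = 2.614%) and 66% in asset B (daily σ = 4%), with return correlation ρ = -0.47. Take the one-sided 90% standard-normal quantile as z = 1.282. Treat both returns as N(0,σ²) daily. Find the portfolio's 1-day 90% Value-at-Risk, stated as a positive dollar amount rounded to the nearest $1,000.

σ_p² = 0.34²·2.614² + 0.66²·4² + 2·-0.47·0.34·0.66·2.614·4 = 5.5539 (%²).
σ_p = √5.5539 = 2.357%.
VaR = 1.282 × 2.357% = 3.022%; on $120,000,000 that is $3,626,400.

$3,626,000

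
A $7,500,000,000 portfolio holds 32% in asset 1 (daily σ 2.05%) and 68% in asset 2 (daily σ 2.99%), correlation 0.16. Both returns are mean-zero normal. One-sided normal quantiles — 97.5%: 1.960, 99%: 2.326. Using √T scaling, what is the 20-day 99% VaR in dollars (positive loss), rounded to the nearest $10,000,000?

σ_p = √(0.32²·2.05² + 0.68²·2.99² + 2·0.16·0.32·0.68·2.05·2.99) = 2.234%.
σ_{20d} = 2.234% × √20 = 9.991%.
VaR = 2.326 × 9.991% = 23.239%; on $7,500,000,000 that is $1,742,925,000.

$1,740,000,000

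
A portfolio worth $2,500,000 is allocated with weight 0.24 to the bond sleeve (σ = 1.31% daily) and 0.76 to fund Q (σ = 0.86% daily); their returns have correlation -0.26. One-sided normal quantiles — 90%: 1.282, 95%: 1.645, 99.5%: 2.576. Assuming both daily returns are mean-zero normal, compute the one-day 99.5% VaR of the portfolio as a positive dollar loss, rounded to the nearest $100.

σ_p² = 0.24²·1.31² + 0.76²·0.86² + 2·-0.26·0.24·0.76·1.31·0.86 = 0.4192 (%²).
σ_p = √0.4192 = 0.647%.
VaR = 2.576 × 0.647% = 1.667%; on $2,500,000 that is $41,675.

$41,700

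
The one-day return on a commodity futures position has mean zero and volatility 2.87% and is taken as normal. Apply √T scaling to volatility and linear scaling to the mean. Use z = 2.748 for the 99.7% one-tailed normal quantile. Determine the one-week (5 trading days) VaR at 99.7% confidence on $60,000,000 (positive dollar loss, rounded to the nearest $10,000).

σ_{5d} = 2.87% × √5 = 6.418%.
VaR = 2.748 × 6.418% = 17.637%.
On $60,000,000: 0.17637 × $60,000,000 = $10,582,200.

$10,580,000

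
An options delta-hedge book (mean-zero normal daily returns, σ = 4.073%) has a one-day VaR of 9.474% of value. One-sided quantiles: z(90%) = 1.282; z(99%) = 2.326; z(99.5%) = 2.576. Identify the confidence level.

Implied z = VaR/σ = 9.474 / 4.073 = 2.326.
This matches z(99%) = 2.326.

99%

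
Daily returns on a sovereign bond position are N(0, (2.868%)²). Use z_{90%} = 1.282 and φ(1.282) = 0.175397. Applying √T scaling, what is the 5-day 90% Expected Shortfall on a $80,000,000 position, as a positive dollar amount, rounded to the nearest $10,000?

σ_{5d} = 2.868% × √5 = 6.413%.
ES multiplier = φ(z)/(1−α) = 0.175397/0.1 = 1.754.
ES = 6.413% × 1.754 = 11.248%; on $80,000,000: $8,998,400.

$9,000,000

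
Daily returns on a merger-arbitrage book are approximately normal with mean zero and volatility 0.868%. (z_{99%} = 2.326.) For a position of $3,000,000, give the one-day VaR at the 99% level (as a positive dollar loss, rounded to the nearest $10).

VaR = z·σ = 2.326 × 0.868% = 2.019%.
On $3,000,000: 0.02019 × $3,000,000 = $60,570.

$60,570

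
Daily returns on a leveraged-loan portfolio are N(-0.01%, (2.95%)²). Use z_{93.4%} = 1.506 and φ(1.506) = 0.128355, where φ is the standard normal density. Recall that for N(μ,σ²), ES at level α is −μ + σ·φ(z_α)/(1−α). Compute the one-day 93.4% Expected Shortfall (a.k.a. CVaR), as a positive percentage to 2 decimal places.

5.75%

Tail multiplier: φ(z)/(1−α) = 0.128355 / 0.066 = 1.945.
ES = −(-0.01%) + 2.95% × 1.945 = 5.748%.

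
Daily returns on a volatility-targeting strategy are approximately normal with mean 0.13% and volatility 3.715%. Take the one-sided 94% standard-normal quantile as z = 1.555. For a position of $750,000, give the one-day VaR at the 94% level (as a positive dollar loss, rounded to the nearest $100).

$42,400

VaR = −μ + z·σ = −(0.13%) + 1.555 × 3.715% = 5.647%.
On $750,000: 0.05647 × $750,000 = $42,352.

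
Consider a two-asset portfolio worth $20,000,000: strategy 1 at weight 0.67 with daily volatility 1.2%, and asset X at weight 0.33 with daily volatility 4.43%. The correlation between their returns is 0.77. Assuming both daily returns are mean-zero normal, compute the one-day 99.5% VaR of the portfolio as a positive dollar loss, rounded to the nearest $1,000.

σ_p² = 0.67²·1.2² + 0.33²·4.43² + 2·0.77·0.67·0.33·1.2·4.43 = 4.5936 (%²).
σ_p = √4.5936 = 2.143%.
At 99.5%, z = 2.576.
VaR = 2.576 × 2.143% = 5.520%; on $20,000,000 that is $1,104,000.

$1,104,000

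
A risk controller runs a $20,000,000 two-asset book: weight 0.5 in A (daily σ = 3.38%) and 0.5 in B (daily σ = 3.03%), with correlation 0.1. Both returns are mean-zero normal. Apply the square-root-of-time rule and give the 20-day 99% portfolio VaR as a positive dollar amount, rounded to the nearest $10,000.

$4,950,000

σ_p = √(0.5²·3.38² + 0.5²·3.03² + 2·0.1·0.5·0.5·3.38·3.03) = 2.380%.
σ_{20d} = 2.380% × √20 = 10.644%.
z(99%) = 2.326.
VaR = 2.326 × 10.644% = 24.758%; on $20,000,000 that is $4,951,600.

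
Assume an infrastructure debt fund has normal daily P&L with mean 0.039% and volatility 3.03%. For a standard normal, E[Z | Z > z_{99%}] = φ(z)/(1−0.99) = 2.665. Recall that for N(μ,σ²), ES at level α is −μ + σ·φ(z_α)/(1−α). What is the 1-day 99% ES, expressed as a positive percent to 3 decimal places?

8.036%

ES = −(0.039%) + 3.03% × 2.665 = 8.036%.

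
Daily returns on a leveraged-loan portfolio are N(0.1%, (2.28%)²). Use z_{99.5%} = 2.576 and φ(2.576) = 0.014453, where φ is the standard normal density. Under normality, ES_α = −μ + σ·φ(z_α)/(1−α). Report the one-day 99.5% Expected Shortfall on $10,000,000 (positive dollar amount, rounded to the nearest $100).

Tail multiplier: φ(z)/(1−α) = 0.014453 / 0.005 = 2.891.
ES = −(0.1%) + 2.28% × 2.891 = 6.491%.
On $10,000,000: 0.06491 × $10,000,000 = $649,100.

$649,100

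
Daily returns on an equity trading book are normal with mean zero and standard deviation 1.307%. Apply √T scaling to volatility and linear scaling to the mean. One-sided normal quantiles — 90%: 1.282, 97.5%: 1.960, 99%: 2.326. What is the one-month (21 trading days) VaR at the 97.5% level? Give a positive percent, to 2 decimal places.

σ_{21d} = 1.307% × √21 = 5.989%.
VaR = 1.960 × 5.989% = 11.738%.

11.74%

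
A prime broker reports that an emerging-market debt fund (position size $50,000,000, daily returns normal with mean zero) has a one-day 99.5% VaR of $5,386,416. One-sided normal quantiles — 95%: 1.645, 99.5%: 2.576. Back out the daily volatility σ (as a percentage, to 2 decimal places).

VaR as a fraction: $5,386,416 / $50,000,000 = 10.773%.
σ = VaR / z = 10.773% / 2.576 = 4.182%.

4.18%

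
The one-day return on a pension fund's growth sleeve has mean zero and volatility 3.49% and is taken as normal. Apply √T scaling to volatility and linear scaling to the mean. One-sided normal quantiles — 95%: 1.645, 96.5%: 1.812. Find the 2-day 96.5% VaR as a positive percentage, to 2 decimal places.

8.94%

σ_{2d} = 3.49% × √2 = 4.936%.
VaR = 1.812 × 4.936% = 8.944%.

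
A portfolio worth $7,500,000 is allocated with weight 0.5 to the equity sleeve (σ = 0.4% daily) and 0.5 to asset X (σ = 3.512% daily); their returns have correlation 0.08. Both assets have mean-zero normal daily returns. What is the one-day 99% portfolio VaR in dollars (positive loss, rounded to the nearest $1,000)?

$311,000

σ_p² = 0.5²·0.4² + 0.5²·3.512² + 2·0.08·0.5·0.5·0.4·3.512 = 3.1797 (%²).
σ_p = √3.1797 = 1.783%.
At 99%, z = 2.326.
VaR = 2.326 × 1.783% = 4.147%; on $7,500,000 that is $311,025.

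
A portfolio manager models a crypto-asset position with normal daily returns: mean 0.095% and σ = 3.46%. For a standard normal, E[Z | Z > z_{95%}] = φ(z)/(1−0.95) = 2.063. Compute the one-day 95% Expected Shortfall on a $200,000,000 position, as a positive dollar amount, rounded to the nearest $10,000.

$14,090,000

ES = −(0.095%) + 3.46% × 2.063 = 7.043%.
On $200,000,000: 0.07043 × $200,000,000 = $14,086,000.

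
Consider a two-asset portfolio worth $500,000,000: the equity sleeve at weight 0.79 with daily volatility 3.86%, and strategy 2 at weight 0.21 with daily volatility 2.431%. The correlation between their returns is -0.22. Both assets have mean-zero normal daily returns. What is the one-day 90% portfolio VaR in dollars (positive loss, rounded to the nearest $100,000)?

$19,100,000

σ_p² = 0.79²·3.86² + 0.21²·2.431² + 2·-0.22·0.79·0.21·3.86·2.431 = 8.8745 (%²).
σ_p = √8.8745 = 2.979%.
At 90%, z = 1.282.
VaR = 1.282 × 2.979% = 3.819%; on $500,000,000 that is $19,095,000.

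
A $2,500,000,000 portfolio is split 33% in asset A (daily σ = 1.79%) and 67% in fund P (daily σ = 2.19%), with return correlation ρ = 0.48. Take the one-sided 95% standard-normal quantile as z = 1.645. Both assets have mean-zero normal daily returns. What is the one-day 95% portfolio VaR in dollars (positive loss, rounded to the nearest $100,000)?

σ_p² = 0.33²·1.79² + 0.67²·2.19² + 2·0.48·0.33·0.67·1.79·2.19 = 3.3340 (%²).
σ_p = √3.3340 = 1.826%.
VaR = 1.645 × 1.826% = 3.004%; on $2,500,000,000 that is $75,100,000.

$75,100,000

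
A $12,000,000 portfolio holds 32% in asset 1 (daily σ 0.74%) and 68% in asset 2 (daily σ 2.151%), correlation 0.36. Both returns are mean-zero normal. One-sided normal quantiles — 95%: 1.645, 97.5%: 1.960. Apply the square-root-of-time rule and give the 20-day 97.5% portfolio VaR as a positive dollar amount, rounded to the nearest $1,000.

$1,645,000

σ_p = √(0.32²·0.74² + 0.68²·2.151² + 2·0.36·0.32·0.68·0.74·2.151) = 1.564%.
σ_{20d} = 1.564% × √20 = 6.994%.
VaR = 1.960 × 6.994% = 13.708%; on $12,000,000 that is $1,644,960.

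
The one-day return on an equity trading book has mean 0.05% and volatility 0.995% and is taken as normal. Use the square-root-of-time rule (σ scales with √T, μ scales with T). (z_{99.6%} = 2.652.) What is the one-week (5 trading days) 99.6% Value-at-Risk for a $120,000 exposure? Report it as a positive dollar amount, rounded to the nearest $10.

σ_{5d} = 0.995% × √5 = 2.225%; μ_{5d} = 5 × 0.05% = 0.250%.
VaR = −(0.250%) + 2.652 × 2.225% = 5.651%.
On $120,000: 0.05651 × $120,000 = $6,781.

$6,780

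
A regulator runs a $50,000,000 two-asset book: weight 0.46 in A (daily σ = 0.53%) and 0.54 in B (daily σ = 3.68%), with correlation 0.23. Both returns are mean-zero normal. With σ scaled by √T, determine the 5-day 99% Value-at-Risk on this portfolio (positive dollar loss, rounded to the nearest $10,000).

$5,350,000

σ_p = √(0.46²·0.53² + 0.54²·3.68² + 2·0.23·0.46·0.54·0.53·3.68) = 2.057%.
σ_{5d} = 2.057% × √5 = 4.600%.
z(99%) = 2.326.
VaR = 2.326 × 4.600% = 10.700%; on $50,000,000 that is $5,350,000.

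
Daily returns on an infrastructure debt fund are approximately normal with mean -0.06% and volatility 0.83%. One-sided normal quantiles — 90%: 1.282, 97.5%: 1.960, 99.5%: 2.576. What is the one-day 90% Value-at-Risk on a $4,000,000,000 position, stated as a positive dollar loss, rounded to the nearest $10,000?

$44,960,000

VaR = −μ + z·σ = −(-0.06%) + 1.282 × 0.83% = 1.124%.
On $4,000,000,000: 0.01124 × $4,000,000,000 = $44,960,000.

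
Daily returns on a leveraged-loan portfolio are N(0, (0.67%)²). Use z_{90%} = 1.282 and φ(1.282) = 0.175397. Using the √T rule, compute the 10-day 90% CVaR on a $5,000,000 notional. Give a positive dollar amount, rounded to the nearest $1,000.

$186,000

σ_{10d} = 0.67% × √10 = 2.119%.
ES multiplier = φ(z)/(1−α) = 0.175397/0.1 = 1.754.
ES = 2.119% × 1.754 = 3.717%; on $5,000,000: $185,850.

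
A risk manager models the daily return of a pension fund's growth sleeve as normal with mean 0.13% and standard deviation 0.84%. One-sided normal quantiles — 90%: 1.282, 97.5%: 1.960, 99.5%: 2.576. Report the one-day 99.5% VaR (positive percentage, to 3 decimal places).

VaR = −μ + z·σ = −(0.13%) + 2.576 × 0.84% = 2.034%.

2.034%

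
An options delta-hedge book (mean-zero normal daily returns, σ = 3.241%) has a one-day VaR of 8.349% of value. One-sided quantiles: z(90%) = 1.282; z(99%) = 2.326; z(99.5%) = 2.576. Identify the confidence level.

99.5%

Implied z = VaR/σ = 8.349 / 3.241 = 2.576.
This matches z(99.5%) = 2.576.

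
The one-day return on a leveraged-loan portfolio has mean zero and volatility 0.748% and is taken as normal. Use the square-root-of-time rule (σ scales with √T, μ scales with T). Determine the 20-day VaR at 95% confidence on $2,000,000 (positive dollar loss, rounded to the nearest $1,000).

$110,000

At 95%, z = 1.645.
σ_{20d} = 0.748% × √20 = 3.345%.
VaR = 1.645 × 3.345% = 5.503%.
On $2,000,000: 0.05503 × $2,000,000 = $110,060.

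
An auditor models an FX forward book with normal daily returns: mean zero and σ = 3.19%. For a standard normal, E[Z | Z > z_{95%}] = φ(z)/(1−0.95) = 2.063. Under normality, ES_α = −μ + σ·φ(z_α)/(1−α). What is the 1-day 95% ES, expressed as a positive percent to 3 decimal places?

6.581%

ES = 3.19% × 2.063 = 6.581%.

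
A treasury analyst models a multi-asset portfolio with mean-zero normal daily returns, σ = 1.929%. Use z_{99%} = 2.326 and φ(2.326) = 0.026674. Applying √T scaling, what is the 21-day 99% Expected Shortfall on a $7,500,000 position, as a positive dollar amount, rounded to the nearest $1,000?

σ_{21d} = 1.929% × √21 = 8.840%.
ES multiplier = φ(z)/(1−α) = 0.026674/0.01 = 2.667.
ES = 8.840% × 2.667 = 23.576%; on $7,500,000: $1,768,200.

$1,768,000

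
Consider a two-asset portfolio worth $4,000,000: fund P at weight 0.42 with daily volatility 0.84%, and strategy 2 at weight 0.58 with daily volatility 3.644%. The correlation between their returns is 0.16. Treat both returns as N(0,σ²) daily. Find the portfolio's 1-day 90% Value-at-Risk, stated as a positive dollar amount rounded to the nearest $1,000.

$113,000

σ_p² = 0.42²·0.84² + 0.58²·3.644² + 2·0.16·0.42·0.58·0.84·3.644 = 4.8300 (%²).
σ_p = √4.8300 = 2.198%.
At 90%, z = 1.282.
VaR = 1.282 × 2.198% = 2.818%; on $4,000,000 that is $112,720.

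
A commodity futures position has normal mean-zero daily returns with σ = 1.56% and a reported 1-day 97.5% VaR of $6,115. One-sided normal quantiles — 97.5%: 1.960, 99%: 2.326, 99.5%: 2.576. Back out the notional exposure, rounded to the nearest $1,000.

$200,000

VaR as a fraction of value: z·σ = 1.960 × 1.56% = 3.0576%.
Position = $6,115 / 0.030576 = $199,993.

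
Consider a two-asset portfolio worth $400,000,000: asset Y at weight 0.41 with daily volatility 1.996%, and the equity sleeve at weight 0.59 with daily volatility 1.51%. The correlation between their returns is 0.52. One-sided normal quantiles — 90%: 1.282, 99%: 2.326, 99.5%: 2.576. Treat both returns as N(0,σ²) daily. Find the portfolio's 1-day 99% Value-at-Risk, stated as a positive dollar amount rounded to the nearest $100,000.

$13,900,000

σ_p² = 0.41²·1.996² + 0.59²·1.51² + 2·0.52·0.41·0.59·1.996·1.51 = 2.2217 (%²).
σ_p = √2.2217 = 1.491%.
VaR = 2.326 × 1.491% = 3.468%; on $400,000,000 that is $13,872,000.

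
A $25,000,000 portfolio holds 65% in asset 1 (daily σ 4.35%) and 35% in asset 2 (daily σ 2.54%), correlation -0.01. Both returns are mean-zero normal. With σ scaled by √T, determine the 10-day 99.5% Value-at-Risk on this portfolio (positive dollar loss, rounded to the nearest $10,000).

$6,020,000

σ_p = √(0.65²·4.35² + 0.35²·2.54² + 2·-0.01·0.65·0.35·4.35·2.54) = 2.955%.
σ_{10d} = 2.955% × √10 = 9.345%.
z(99.5%) = 2.576.
VaR = 2.576 × 9.345% = 24.073%; on $25,000,000 that is $6,018,250.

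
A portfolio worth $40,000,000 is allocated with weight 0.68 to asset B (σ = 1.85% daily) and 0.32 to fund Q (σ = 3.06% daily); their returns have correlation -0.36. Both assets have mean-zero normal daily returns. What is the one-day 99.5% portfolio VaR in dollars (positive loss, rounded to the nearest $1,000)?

σ_p² = 0.68²·1.85² + 0.32²·3.06² + 2·-0.36·0.68·0.32·1.85·3.06 = 1.6545 (%²).
σ_p = √1.6545 = 1.286%.
At 99.5%, z = 2.576.
VaR = 2.576 × 1.286% = 3.313%; on $40,000,000 that is $1,325,200.

$1,325,000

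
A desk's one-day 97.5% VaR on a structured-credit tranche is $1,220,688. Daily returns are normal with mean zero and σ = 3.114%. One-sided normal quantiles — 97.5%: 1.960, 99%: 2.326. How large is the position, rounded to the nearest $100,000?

$20,000,000

VaR as a fraction of value: z·σ = 1.960 × 3.114% = 6.10344%.
Position = $1,220,688 / 0.0610344 = $20,000,000.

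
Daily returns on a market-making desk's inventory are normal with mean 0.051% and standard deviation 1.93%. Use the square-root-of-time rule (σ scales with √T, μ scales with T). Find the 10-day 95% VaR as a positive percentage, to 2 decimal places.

At 95%, z = 1.645.
σ_{10d} = 1.93% × √10 = 6.103%; μ_{10d} = 10 × 0.051% = 0.510%.
VaR = −(0.510%) + 1.645 × 6.103% = 9.529%.

9.53%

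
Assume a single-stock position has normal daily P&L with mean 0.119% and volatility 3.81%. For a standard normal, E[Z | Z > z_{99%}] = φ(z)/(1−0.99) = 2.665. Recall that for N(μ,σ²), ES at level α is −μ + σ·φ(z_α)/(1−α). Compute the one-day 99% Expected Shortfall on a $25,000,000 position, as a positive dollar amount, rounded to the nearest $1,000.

$2,509,000

ES = −(0.119%) + 3.81% × 2.665 = 10.035%.
On $25,000,000: 0.10035 × $25,000,000 = $2,508,750.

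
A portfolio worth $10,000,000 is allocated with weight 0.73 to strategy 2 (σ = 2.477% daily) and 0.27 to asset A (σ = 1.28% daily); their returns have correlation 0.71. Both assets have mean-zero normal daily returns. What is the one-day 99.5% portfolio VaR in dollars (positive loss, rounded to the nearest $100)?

σ_p² = 0.73²·2.477² + 0.27²·1.28² + 2·0.71·0.73·0.27·2.477·1.28 = 4.2764 (%²).
σ_p = √4.2764 = 2.068%.
At 99.5%, z = 2.576.
VaR = 2.576 × 2.068% = 5.327%; on $10,000,000 that is $532,700.

$532,700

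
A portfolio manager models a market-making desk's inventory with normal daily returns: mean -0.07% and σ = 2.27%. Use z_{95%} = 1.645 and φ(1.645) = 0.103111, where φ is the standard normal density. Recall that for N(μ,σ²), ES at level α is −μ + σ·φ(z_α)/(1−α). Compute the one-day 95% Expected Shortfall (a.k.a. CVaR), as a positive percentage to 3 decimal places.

Tail multiplier: φ(z)/(1−α) = 0.103111 / 0.05 = 2.062.
ES = −(-0.07%) + 2.27% × 2.062 = 4.751%.

4.751%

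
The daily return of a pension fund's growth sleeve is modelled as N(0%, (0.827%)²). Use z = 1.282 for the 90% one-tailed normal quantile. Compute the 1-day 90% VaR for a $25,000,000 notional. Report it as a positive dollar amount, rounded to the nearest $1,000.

$265,000

VaR = z·σ = 1.282 × 0.827% = 1.060%.
On $25,000,000: 0.01060 × $25,000,000 = $265,000.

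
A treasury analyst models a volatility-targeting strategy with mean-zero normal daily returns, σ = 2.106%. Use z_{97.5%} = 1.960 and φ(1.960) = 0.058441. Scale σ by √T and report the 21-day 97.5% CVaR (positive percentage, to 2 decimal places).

σ_{21d} = 2.106% × √21 = 9.651%.
ES multiplier = φ(z)/(1−α) = 0.058441/0.025 = 2.338.
ES = 9.651% × 2.338 = 22.564%.

22.56%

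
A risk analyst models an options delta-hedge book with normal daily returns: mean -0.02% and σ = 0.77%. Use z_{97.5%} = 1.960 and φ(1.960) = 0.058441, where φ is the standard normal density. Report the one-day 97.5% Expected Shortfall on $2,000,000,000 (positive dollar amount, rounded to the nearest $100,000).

$36,400,000

Tail multiplier: φ(z)/(1−α) = 0.058441 / 0.025 = 2.338.
ES = −(-0.02%) + 0.77% × 2.338 = 1.820%.
On $2,000,000,000: 0.01820 × $2,000,000,000 = $36,400,000.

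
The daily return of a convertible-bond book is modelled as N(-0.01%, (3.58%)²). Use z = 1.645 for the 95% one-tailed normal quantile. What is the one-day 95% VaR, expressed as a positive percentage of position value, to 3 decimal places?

VaR = −μ + z·σ = −(-0.01%) + 1.645 × 3.58% = 5.899%.

5.899%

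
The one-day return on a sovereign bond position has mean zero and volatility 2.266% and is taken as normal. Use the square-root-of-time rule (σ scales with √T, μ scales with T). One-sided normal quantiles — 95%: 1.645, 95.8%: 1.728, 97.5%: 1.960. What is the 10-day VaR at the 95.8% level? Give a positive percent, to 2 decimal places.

σ_{10d} = 2.266% × √10 = 7.166%.
VaR = 1.728 × 7.166% = 12.383%.

12.38%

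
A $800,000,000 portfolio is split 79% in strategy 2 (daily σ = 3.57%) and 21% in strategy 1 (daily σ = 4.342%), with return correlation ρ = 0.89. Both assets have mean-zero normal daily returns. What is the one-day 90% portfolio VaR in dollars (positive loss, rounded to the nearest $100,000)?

$37,500,000

σ_p² = 0.79²·3.57² + 0.21²·4.342² + 2·0.89·0.79·0.21·3.57·4.342 = 13.3630 (%²).
σ_p = √13.3630 = 3.656%.
At 90%, z = 1.282.
VaR = 1.282 × 3.656% = 4.687%; on $800,000,000 that is $37,496,000.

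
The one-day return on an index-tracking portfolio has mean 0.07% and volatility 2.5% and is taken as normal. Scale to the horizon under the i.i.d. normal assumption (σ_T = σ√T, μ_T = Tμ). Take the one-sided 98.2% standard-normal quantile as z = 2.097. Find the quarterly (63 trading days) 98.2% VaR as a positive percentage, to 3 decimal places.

37.201%

σ_{63d} = 2.5% × √63 = 19.843%; μ_{63d} = 63 × 0.07% = 4.410%.
VaR = −(4.410%) + 2.097 × 19.843% = 37.201%.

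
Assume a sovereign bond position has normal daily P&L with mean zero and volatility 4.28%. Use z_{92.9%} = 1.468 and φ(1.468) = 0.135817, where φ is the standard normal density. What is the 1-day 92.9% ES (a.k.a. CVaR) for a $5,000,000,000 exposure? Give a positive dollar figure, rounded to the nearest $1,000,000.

$409,000,000

Tail multiplier: φ(z)/(1−α) = 0.135817 / 0.071 = 1.913.
ES = 4.28% × 1.913 = 8.188%.
On $5,000,000,000: 0.08188 × $5,000,000,000 = $409,400,000.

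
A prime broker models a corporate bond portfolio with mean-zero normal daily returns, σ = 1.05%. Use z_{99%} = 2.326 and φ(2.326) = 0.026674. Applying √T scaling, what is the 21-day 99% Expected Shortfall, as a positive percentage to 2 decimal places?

12.83%

σ_{21d} = 1.05% × √21 = 4.812%.
ES multiplier = φ(z)/(1−α) = 0.026674/0.01 = 2.667.
ES = 4.812% × 2.667 = 12.834%.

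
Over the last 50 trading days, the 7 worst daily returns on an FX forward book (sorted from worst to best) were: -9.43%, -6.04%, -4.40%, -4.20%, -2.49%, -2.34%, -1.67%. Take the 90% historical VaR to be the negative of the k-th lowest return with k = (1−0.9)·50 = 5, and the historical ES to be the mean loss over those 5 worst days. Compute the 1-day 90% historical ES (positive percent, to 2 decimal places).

5.31%

The 5 worst returns sum to -26.56%.
ES = −(-26.56%) / 5 = 5.312% ≈ 5.31%.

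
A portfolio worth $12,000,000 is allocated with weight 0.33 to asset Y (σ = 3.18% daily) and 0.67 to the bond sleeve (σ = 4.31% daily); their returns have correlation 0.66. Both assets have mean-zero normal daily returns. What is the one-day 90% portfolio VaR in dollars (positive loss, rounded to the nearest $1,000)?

σ_p² = 0.33²·3.18² + 0.67²·4.31² + 2·0.66·0.33·0.67·3.18·4.31 = 13.4401 (%²).
σ_p = √13.4401 = 3.666%.
At 90%, z = 1.282.
VaR = 1.282 × 3.666% = 4.700%; on $12,000,000 that is $564,000.

$564,000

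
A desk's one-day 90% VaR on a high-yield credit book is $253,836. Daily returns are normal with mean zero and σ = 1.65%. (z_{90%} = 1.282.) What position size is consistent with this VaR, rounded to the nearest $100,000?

VaR as a fraction of value: z·σ = 1.282 × 1.65% = 2.1153%.
Position = $253,836 / 0.021153 = $12,000,000.

$12,000,000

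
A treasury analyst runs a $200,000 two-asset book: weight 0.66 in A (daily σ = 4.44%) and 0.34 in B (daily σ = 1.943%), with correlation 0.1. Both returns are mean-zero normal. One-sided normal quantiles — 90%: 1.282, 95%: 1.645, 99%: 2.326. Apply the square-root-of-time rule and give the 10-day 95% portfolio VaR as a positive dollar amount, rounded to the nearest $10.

$31,920

σ_p = √(0.66²·4.44² + 0.34²·1.943² + 2·0.1·0.66·0.34·4.44·1.943) = 3.068%.
σ_{10d} = 3.068% × √10 = 9.702%.
VaR = 1.645 × 9.702% = 15.960%; on $200,000 that is $31,920.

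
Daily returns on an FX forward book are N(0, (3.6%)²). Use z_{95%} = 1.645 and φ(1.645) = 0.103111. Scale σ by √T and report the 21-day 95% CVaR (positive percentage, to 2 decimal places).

34.02%

σ_{21d} = 3.6% × √21 = 16.497%.
ES multiplier = φ(z)/(1−α) = 0.103111/0.05 = 2.062.
ES = 16.497% × 2.062 = 34.017%.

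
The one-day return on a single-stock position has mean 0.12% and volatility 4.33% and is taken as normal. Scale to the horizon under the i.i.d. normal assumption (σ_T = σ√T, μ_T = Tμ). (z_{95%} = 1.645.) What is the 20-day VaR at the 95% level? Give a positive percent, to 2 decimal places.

29.45%

σ_{20d} = 4.33% × √20 = 19.364%; μ_{20d} = 20 × 0.12% = 2.400%.
VaR = −(2.400%) + 1.645 × 19.364% = 29.454%.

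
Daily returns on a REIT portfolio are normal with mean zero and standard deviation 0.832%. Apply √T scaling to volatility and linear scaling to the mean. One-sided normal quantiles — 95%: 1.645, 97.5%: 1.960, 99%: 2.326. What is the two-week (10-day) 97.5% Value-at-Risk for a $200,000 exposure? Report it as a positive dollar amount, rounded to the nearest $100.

$10,300

σ_{10d} = 0.832% × √10 = 2.631%.
VaR = 1.960 × 2.631% = 5.157%.
On $200,000: 0.05157 × $200,000 = $10,314.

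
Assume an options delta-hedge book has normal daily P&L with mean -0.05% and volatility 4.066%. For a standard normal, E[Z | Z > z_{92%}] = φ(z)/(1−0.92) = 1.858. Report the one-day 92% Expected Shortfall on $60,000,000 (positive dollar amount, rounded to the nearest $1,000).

$4,563,000

ES = −(-0.05%) + 4.066% × 1.858 = 7.605%.
On $60,000,000: 0.07605 × $60,000,000 = $4,563,000.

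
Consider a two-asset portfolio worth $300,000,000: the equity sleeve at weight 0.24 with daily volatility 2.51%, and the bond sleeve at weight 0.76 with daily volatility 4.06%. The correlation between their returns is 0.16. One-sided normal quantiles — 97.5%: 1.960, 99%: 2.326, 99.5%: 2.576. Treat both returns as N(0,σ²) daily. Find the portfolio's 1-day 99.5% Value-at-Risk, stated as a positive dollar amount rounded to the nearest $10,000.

$25,020,000

σ_p² = 0.24²·2.51² + 0.76²·4.06² + 2·0.16·0.24·0.76·2.51·4.06 = 10.4786 (%²).
σ_p = √10.4786 = 3.237%.
VaR = 2.576 × 3.237% = 8.339%; on $300,000,000 that is $25,017,000.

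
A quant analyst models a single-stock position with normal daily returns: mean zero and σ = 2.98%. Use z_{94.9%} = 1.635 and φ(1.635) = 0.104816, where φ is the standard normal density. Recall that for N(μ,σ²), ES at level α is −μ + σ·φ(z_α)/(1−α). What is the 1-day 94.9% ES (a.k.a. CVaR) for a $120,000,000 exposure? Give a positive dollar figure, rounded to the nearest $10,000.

$7,350,000

Tail multiplier: φ(z)/(1−α) = 0.104816 / 0.051 = 2.055.
ES = 2.98% × 2.055 = 6.124%.
On $120,000,000: 0.06124 × $120,000,000 = $7,348,800.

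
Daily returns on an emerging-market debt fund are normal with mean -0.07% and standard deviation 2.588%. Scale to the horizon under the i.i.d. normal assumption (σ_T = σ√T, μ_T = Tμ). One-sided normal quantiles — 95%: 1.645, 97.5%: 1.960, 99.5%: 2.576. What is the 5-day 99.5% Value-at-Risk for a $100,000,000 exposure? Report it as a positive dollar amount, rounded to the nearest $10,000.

$15,260,000

σ_{5d} = 2.588% × √5 = 5.787%; μ_{5d} = 5 × -0.07% = -0.350%.
VaR = −(-0.350%) + 2.576 × 5.787% = 15.257%.
On $100,000,000: 0.15257 × $100,000,000 = $15,257,000.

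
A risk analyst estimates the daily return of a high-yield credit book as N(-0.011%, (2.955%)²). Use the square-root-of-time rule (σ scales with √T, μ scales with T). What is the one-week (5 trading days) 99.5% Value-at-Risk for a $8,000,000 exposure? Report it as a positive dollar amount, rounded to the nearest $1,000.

$1,366,000

At 99.5%, z = 2.576.
σ_{5d} = 2.955% × √5 = 6.608%; μ_{5d} = 5 × -0.011% = -0.055%.
VaR = −(-0.055%) + 2.576 × 6.608% = 17.077%.
On $8,000,000: 0.17077 × $8,000,000 = $1,366,160.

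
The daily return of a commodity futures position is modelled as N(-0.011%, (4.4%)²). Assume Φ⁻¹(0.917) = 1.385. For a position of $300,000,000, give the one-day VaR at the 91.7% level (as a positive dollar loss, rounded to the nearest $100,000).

VaR = −μ + z·σ = −(-0.011%) + 1.385 × 4.4% = 6.105%.
On $300,000,000: 0.06105 × $300,000,000 = $18,315,000.

$18,300,000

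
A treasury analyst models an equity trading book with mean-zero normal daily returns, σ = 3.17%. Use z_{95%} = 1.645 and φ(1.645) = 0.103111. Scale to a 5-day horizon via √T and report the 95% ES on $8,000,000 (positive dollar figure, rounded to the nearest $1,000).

σ_{5d} = 3.17% × √5 = 7.088%.
ES multiplier = φ(z)/(1−α) = 0.103111/0.05 = 2.062.
ES = 7.088% × 2.062 = 14.615%; on $8,000,000: $1,169,200.

$1,169,000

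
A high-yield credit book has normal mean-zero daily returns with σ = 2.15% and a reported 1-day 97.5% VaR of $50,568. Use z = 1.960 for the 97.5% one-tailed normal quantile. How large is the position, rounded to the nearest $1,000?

$1,200,000

VaR as a fraction of value: z·σ = 1.960 × 2.15% = 4.214%.
Position = $50,568 / 0.04214 = $1,200,000.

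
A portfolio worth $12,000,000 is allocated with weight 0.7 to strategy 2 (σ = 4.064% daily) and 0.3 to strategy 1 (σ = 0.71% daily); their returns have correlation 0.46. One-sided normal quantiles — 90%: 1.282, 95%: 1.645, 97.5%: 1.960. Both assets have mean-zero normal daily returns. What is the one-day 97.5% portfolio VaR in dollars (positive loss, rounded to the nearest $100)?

$693,600

σ_p² = 0.7²·4.064² + 0.3²·0.71² + 2·0.46·0.7·0.3·4.064·0.71 = 8.6957 (%²).
σ_p = √8.6957 = 2.949%.
VaR = 1.960 × 2.949% = 5.780%; on $12,000,000 that is $693,600.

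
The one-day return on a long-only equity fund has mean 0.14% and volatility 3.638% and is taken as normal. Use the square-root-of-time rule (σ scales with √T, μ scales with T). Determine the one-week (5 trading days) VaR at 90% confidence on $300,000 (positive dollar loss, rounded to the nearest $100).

At 90%, z = 1.282.
σ_{5d} = 3.638% × √5 = 8.135%; μ_{5d} = 5 × 0.14% = 0.700%.
VaR = −(0.700%) + 1.282 × 8.135% = 9.729%.
On $300,000: 0.09729 × $300,000 = $29,187.

$29,200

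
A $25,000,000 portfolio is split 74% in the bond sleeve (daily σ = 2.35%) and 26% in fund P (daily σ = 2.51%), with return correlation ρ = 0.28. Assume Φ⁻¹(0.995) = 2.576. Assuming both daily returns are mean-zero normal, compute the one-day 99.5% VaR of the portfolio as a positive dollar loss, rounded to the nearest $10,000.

σ_p² = 0.74²·2.35² + 0.26²·2.51² + 2·0.28·0.74·0.26·2.35·2.51 = 4.0855 (%²).
σ_p = √4.0855 = 2.021%.
VaR = 2.576 × 2.021% = 5.206%; on $25,000,000 that is $1,301,500.

$1,300,000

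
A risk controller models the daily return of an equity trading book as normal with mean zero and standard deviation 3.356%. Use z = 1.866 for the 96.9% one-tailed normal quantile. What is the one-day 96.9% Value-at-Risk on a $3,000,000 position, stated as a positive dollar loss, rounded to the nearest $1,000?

VaR = z·σ = 1.866 × 3.356% = 6.262%.
On $3,000,000: 0.06262 × $3,000,000 = $187,860.

$188,000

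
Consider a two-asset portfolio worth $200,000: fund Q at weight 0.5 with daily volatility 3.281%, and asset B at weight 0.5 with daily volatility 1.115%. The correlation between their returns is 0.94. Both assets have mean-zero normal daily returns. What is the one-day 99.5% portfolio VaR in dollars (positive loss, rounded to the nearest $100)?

$11,200

σ_p² = 0.5²·3.281² + 0.5²·1.115² + 2·0.94·0.5·0.5·3.281·1.115 = 4.7215 (%²).
σ_p = √4.7215 = 2.173%.
At 99.5%, z = 2.576.
VaR = 2.576 × 2.173% = 5.598%; on $200,000 that is $11,196.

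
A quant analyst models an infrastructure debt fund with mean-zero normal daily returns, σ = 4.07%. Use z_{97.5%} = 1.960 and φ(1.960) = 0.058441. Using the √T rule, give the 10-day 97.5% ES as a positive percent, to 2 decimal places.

σ_{10d} = 4.07% × √10 = 12.870%.
ES multiplier = φ(z)/(1−α) = 0.058441/0.025 = 2.338.
ES = 12.870% × 2.338 = 30.090%.

30.09%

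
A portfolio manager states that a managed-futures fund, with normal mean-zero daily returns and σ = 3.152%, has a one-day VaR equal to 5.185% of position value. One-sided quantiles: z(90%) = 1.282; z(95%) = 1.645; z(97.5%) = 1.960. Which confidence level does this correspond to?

Implied z = VaR/σ = 5.185 / 3.152 = 1.645.
This matches z(95%) = 1.645.

95%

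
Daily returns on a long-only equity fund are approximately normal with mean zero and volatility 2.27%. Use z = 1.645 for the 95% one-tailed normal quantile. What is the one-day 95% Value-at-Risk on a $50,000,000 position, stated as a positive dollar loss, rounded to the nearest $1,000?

VaR = z·σ = 1.645 × 2.27% = 3.734%.
On $50,000,000: 0.03734 × $50,000,000 = $1,867,000.

$1,867,000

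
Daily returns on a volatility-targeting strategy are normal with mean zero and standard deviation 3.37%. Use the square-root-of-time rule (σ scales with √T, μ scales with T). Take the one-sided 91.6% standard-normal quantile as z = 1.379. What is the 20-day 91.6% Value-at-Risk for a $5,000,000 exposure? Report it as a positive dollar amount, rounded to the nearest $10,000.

$1,040,000

σ_{20d} = 3.37% × √20 = 15.071%.
VaR = 1.379 × 15.071% = 20.783%.
On $5,000,000: 0.20783 × $5,000,000 = $1,039,150.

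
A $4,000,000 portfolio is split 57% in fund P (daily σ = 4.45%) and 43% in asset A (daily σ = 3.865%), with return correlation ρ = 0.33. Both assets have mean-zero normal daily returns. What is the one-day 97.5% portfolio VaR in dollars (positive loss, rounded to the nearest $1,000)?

σ_p² = 0.57²·4.45² + 0.43²·3.865² + 2·0.33·0.57·0.43·4.45·3.865 = 11.9782 (%²).
σ_p = √11.9782 = 3.461%.
At 97.5%, z = 1.960.
VaR = 1.960 × 3.461% = 6.784%; on $4,000,000 that is $271,360.

$271,000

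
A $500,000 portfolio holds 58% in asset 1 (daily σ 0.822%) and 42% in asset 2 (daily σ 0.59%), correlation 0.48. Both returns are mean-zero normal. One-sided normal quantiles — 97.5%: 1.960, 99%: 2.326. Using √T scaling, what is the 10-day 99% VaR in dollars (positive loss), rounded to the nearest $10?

$23,320

σ_p = √(0.58²·0.822² + 0.42²·0.59² + 2·0.48·0.58·0.42·0.822·0.59) = 0.634%.
σ_{10d} = 0.634% × √10 = 2.005%.
VaR = 2.326 × 2.005% = 4.664%; on $500,000 that is $23,320.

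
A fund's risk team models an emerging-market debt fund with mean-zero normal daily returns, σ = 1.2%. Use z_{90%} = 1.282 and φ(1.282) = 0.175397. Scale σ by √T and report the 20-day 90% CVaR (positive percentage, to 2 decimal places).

σ_{20d} = 1.2% × √20 = 5.367%.
ES multiplier = φ(z)/(1−α) = 0.175397/0.1 = 1.754.
ES = 5.367% × 1.754 = 9.414%.

9.41%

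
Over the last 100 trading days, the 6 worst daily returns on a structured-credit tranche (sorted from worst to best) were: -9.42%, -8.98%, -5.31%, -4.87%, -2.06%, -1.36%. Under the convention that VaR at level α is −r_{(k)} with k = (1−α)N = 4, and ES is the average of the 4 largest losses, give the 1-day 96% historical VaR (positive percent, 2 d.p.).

4.87%

k = 4; the 4th lowest return is -4.87%, so VaR = 4.87%.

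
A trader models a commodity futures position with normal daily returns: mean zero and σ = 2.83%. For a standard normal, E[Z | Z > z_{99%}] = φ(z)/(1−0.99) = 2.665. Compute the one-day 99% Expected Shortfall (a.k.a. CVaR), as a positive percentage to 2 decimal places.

ES = 2.83% × 2.665 = 7.542%.

7.54%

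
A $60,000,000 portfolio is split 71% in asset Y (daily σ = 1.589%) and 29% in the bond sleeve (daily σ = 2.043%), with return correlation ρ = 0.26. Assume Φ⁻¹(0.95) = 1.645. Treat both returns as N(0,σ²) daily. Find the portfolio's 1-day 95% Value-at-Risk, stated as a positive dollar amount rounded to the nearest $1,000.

$1,386,000

σ_p² = 0.71²·1.589² + 0.29²·2.043² + 2·0.26·0.71·0.29·1.589·2.043 = 1.9714 (%²).
σ_p = √1.9714 = 1.404%.
VaR = 1.645 × 1.404% = 2.310%; on $60,000,000 that is $1,386,000.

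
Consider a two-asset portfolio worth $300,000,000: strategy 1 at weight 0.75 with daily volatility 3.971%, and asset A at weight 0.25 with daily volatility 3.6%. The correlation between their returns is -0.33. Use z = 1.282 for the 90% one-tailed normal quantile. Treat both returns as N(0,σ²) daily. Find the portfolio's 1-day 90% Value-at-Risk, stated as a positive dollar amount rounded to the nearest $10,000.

σ_p² = 0.75²·3.971² + 0.25²·3.6² + 2·-0.33·0.75·0.25·3.971·3.6 = 7.9109 (%²).
σ_p = √7.9109 = 2.813%.
VaR = 1.282 × 2.813% = 3.606%; on $300,000,000 that is $10,818,000.

$10,820,000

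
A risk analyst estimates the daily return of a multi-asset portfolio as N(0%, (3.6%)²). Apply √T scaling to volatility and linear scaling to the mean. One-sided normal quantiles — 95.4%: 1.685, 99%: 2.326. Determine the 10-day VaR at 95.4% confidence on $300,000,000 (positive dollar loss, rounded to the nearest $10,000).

σ_{10d} = 3.6% × √10 = 11.384%.
VaR = 1.685 × 11.384% = 19.182%.
On $300,000,000: 0.19182 × $300,000,000 = $57,546,000.

$57,550,000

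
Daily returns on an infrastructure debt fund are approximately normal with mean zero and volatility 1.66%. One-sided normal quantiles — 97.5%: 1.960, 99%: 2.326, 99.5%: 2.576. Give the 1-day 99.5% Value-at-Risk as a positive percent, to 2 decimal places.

VaR = z·σ = 2.576 × 1.66% = 4.276%.

4.28%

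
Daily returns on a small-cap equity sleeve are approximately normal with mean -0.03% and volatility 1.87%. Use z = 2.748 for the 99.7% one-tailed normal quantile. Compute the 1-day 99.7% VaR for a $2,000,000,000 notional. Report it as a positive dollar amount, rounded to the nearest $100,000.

VaR = −μ + z·σ = −(-0.03%) + 2.748 × 1.87% = 5.169%.
On $2,000,000,000: 0.05169 × $2,000,000,000 = $103,380,000.

$103,400,000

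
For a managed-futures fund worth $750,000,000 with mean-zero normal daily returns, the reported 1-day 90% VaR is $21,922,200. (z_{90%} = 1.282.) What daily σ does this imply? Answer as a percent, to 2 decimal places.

VaR as a fraction: $21,922,200 / $750,000,000 = 2.923%.
σ = VaR / z = 2.923% / 1.282 = 2.280%.

2.28%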